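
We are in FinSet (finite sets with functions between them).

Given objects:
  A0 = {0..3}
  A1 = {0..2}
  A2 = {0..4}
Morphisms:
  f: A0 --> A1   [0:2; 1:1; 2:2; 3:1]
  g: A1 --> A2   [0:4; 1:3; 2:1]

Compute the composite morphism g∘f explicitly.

Answer: [0:1; 1:3; 2:1; 3:3]

Derivation:
  0 f-->2 g-->1
  1 f-->1 g-->3
  2 f-->2 g-->1
  3 f-->1 g-->3
composite: [0:1; 1:3; 2:1; 3:3]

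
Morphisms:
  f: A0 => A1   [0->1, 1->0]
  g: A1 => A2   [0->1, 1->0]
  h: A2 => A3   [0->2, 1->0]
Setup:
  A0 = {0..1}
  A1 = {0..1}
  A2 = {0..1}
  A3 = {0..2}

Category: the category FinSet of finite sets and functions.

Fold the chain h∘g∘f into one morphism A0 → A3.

Answer: [0->2, 1->0]

Derivation:
  0 f=>1 g=>0 h=>2
  1 f=>0 g=>1 h=>0
⟦path⟧: [0->2, 1->0]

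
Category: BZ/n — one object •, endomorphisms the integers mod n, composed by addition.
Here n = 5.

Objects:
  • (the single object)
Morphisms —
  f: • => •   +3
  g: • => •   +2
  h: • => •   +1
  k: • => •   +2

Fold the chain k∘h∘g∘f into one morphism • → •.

Answer: +3

Trace:
  0 +3≡3 +2≡0 +1≡1 +2≡3  (mod 5)
result: +3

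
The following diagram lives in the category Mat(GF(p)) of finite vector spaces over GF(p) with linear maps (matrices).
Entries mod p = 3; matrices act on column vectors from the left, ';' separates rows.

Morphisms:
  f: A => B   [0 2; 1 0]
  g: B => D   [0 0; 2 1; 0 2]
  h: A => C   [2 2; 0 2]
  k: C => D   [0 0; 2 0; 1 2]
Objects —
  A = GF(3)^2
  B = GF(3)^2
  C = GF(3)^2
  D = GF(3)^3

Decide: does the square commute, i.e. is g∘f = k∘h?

1) trace f;g:
  e0=⟨1,0⟩ f=>⟨0,1⟩ g=>⟨0,1,2⟩
  e1=⟨0,1⟩ f=>⟨2,0⟩ g=>⟨0,1,0⟩
  ⟦path⟧₁ = [0 0; 1 1; 2 0]
2) trace h;k:
  e0=⟨1,0⟩ h=>⟨2,0⟩ k=>⟨0,1,2⟩
  e1=⟨0,1⟩ h=>⟨2,2⟩ k=>⟨0,1,0⟩
  ⟦path⟧₂ = [0 0; 1 1; 2 0]
Equal? YES — commutes

Answer: COMMUTES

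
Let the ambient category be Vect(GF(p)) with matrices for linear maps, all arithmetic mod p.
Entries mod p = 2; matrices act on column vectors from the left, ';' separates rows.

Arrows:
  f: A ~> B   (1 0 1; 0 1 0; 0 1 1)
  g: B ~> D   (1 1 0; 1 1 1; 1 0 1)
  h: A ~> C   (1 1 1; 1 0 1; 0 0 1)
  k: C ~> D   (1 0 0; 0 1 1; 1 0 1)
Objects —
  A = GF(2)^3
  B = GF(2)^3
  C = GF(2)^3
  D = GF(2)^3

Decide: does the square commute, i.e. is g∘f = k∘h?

Along f;g (path 1):
  e0=[1,0,0] f~>[1,0,0] g~>[1,1,1]
  e1=[0,1,0] f~>[0,1,1] g~>[1,0,1]
  e2=[0,0,1] f~>[1,0,1] g~>[1,0,0]
  result₁ = (1 1 1; 1 0 0; 1 1 0)
Along h;k (path 2):
  e0=[1,0,0] h~>[1,1,0] k~>[1,1,1]
  e1=[0,1,0] h~>[1,0,0] k~>[1,0,1]
  e2=[0,0,1] h~>[1,1,1] k~>[1,0,0]
  result₂ = (1 1 1; 1 0 0; 1 1 0)
Equal? equal; square commutes

Answer: COMMUTES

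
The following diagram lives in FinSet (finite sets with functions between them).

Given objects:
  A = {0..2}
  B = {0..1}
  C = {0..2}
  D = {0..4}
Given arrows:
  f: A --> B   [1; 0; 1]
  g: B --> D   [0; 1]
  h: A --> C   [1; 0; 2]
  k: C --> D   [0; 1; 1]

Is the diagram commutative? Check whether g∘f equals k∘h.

Along f;g (path 1):
  0 f-->1 g-->1
  1 f-->0 g-->0
  2 f-->1 g-->1
  composite₁ = [1; 0; 1]
Along h;k (path 2):
  0 h-->1 k-->1
  1 h-->0 k-->0
  2 h-->2 k-->1
  composite₂ = [1; 0; 1]
Equal? equal; square commutes

Answer: COMMUTES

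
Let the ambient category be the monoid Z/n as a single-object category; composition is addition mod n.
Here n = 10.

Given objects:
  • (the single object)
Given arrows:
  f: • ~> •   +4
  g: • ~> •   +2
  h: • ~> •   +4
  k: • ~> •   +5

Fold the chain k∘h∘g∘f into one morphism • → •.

Answer: +5

Work:
  0 +4≡4 +2≡6 +4≡0 +5≡5  (mod 10)
⟦path⟧: +5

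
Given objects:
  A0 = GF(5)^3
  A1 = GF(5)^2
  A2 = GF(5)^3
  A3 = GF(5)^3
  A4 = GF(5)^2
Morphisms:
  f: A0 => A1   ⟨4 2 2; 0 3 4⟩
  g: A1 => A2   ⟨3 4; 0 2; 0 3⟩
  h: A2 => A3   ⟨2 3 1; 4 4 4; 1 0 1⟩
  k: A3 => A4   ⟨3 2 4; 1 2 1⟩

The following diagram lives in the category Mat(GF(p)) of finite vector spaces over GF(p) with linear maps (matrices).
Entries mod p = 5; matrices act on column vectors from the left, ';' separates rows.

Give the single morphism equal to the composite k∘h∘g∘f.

  e0=⟨1,0,0⟩ f=>⟨4,0⟩ g=>⟨2,0,0⟩ h=>⟨4,3,2⟩ k=>⟨1,2⟩
  e1=⟨0,1,0⟩ f=>⟨2,3⟩ g=>⟨3,1,4⟩ h=>⟨3,2,2⟩ k=>⟨1,4⟩
  e2=⟨0,0,1⟩ f=>⟨2,4⟩ g=>⟨2,3,2⟩ h=>⟨0,3,4⟩ k=>⟨2,0⟩
result: ⟨1 1 2; 2 4 0⟩

Answer: ⟨1 1 2; 2 4 0⟩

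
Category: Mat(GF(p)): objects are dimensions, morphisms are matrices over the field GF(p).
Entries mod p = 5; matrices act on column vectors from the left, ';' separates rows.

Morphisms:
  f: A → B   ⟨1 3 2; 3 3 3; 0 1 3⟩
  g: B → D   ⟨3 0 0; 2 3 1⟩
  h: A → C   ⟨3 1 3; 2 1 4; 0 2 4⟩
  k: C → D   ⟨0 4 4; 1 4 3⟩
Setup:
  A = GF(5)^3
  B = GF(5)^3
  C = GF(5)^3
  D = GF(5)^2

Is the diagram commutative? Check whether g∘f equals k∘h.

1) trace f;g:
  e0=⟨1,0,0⟩ f→⟨1,3,0⟩ g→⟨3,1⟩
  e1=⟨0,1,0⟩ f→⟨3,3,1⟩ g→⟨4,1⟩
  e2=⟨0,0,1⟩ f→⟨2,3,3⟩ g→⟨1,1⟩
  ⟦path⟧₁ = ⟨3 4 1; 1 1 1⟩
2) trace h;k:
  e0=⟨1,0,0⟩ h→⟨3,2,0⟩ k→⟨3,1⟩
  e1=⟨0,1,0⟩ h→⟨1,1,2⟩ k→⟨2,1⟩
  e2=⟨0,0,1⟩ h→⟨3,4,4⟩ k→⟨2,1⟩
  ⟦path⟧₂ = ⟨3 2 2; 1 1 1⟩
Equal? differ; not commutative

Answer: DOES NOT COMMUTE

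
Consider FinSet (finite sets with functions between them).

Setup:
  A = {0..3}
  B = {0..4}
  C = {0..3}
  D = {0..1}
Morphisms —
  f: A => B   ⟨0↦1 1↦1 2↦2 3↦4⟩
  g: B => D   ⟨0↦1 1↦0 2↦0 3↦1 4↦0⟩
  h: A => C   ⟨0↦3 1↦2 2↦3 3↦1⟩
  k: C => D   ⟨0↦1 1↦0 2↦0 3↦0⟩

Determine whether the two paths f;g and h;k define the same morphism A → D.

Path 1 = f;g:
  0 f=>1 g=>0
  1 f=>1 g=>0
  2 f=>2 g=>0
  3 f=>4 g=>0
  result₁ = ⟨0↦0 1↦0 2↦0 3↦0⟩
Path 2 = h;k:
  0 h=>3 k=>0
  1 h=>2 k=>0
  2 h=>3 k=>0
  3 h=>1 k=>0
  result₂ = ⟨0↦0 1↦0 2↦0 3↦0⟩
Equal? same morphism ✓

Answer: COMMUTES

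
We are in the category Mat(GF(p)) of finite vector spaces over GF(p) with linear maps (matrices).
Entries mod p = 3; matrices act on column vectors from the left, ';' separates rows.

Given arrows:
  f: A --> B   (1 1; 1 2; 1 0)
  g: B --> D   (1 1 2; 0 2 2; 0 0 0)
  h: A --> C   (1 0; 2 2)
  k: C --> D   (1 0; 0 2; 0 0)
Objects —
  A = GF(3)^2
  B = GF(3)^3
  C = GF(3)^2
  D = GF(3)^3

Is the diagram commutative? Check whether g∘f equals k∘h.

Along f;g (path 1):
  e0=(1,0) f-->(1,1,1) g-->(1,1,0)
  e1=(0,1) f-->(1,2,0) g-->(0,1,0)
  ⟦path⟧₁ = (1 0; 1 1; 0 0)
Along h;k (path 2):
  e0=(1,0) h-->(1,2) k-->(1,1,0)
  e1=(0,1) h-->(0,2) k-->(0,1,0)
  ⟦path⟧₂ = (1 0; 1 1; 0 0)
Equal? equal; square commutes

Answer: COMMUTES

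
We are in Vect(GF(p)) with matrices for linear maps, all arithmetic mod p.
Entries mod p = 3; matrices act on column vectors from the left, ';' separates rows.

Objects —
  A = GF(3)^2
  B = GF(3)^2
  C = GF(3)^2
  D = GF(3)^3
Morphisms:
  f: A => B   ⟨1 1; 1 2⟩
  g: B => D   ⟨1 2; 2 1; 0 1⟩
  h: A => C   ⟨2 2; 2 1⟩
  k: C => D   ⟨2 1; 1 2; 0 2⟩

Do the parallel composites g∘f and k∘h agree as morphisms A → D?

Answer: COMMUTES

Derivation:
Path 1 = f;g:
  e0=(1,0) f=>(1,1) g=>(0,0,1)
  e1=(0,1) f=>(1,2) g=>(2,1,2)
  ⟦path⟧₁ = ⟨0 2; 0 1; 1 2⟩
Path 2 = h;k:
  e0=(1,0) h=>(2,2) k=>(0,0,1)
  e1=(0,1) h=>(2,1) k=>(2,1,2)
  ⟦path⟧₂ = ⟨0 2; 0 1; 1 2⟩
Equal? same morphism ✓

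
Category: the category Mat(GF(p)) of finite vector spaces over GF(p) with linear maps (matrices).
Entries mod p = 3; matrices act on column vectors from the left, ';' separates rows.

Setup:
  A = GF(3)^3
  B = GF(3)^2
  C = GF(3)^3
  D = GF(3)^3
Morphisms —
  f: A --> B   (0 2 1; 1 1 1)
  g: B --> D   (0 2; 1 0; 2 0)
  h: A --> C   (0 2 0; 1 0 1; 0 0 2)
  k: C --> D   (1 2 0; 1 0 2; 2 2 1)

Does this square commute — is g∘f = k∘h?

Answer: DOES NOT COMMUTE

Work:
Path 1 = f;g:
  e0=⟨1,0,0⟩ f-->⟨0,1⟩ g-->⟨2,0,0⟩
  e1=⟨0,1,0⟩ f-->⟨2,1⟩ g-->⟨2,2,1⟩
  e2=⟨0,0,1⟩ f-->⟨1,1⟩ g-->⟨2,1,2⟩
  composite₁ = (2 2 2; 0 2 1; 0 1 2)
Path 2 = h;k:
  e0=⟨1,0,0⟩ h-->⟨0,1,0⟩ k-->⟨2,0,2⟩
  e1=⟨0,1,0⟩ h-->⟨2,0,0⟩ k-->⟨2,2,1⟩
  e2=⟨0,0,1⟩ h-->⟨0,1,2⟩ k-->⟨2,1,1⟩
  composite₂ = (2 2 2; 0 2 1; 2 1 1)
Equal? distinct morphisms ✗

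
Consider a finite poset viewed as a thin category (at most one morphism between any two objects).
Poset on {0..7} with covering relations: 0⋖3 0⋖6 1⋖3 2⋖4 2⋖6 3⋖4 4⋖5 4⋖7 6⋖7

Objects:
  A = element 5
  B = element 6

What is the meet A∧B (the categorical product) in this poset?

Lower bounds of A=5 and B=6: {0,2}
  maximal lower bounds 0 and 2 are incomparable: neither 0≤2 nor 2≤0
→ no greatest lower bound exists

Answer: NO MEET EXISTS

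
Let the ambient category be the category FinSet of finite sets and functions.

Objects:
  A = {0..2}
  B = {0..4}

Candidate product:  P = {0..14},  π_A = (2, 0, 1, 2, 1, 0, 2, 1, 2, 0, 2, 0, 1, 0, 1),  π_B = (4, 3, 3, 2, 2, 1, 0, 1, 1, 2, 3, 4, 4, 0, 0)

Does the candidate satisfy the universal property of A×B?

Answer: VALID PRODUCT

Work:
|A|·|B| = 3·5 = 15;  |P| = 15
Check the pairing map k ↦ (π_A(k), π_B(k)):
  0 ↦ (2,4)
  1 ↦ (0,3)
  2 ↦ (1,3)
  3 ↦ (2,2)
  4 ↦ (1,2)
  5 ↦ (0,1)
  6 ↦ (2,0)
  7 ↦ (1,1)
  8 ↦ (2,1)
  9 ↦ (0,2)
  10 ↦ (2,3)
  11 ↦ (0,4)
  12 ↦ (1,4)
  13 ↦ (0,0)
  14 ↦ (1,0)
distinct pairs in image: 15 / 15 needed
  → bijection onto A×B; projections well-typed.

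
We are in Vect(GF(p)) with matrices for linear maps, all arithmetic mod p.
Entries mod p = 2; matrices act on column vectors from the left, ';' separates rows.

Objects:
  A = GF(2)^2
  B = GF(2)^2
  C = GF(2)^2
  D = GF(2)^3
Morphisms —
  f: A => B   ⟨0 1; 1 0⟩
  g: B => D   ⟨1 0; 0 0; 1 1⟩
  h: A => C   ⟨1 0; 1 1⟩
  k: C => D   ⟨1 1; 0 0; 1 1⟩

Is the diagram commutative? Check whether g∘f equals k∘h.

Path 1 = f;g:
  e0=[1,0] f=>[0,1] g=>[0,0,1]
  e1=[0,1] f=>[1,0] g=>[1,0,1]
  ⟦path⟧₁ = ⟨0 1; 0 0; 1 1⟩
Path 2 = h;k:
  e0=[1,0] h=>[1,1] k=>[0,0,0]
  e1=[0,1] h=>[0,1] k=>[1,0,1]
  ⟦path⟧₂ = ⟨0 1; 0 0; 0 1⟩
Equal? distinct morphisms ✗

Answer: DOES NOT COMMUTE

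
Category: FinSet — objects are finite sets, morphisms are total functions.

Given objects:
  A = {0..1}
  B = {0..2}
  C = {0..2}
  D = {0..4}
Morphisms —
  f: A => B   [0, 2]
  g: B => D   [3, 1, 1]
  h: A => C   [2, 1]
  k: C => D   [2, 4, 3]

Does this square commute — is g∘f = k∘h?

Answer: DOES NOT COMMUTE

Work:
Path 1 = f;g:
  0 f=>0 g=>3
  1 f=>2 g=>1
  result₁ = [3, 1]
Path 2 = h;k:
  0 h=>2 k=>3
  1 h=>1 k=>4
  result₂ = [3, 4]
Equal? NO — does not commute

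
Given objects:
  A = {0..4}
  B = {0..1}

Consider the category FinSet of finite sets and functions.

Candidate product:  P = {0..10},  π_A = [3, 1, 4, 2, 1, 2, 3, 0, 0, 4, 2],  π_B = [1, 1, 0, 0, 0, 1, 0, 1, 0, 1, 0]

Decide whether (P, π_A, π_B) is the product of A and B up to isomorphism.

Answer: NOT A VALID PRODUCT — |P|=11 ≠ |A|·|B|=10

Derivation:
|A|·|B| = 5·2 = 10;  |P| = 11
  → cardinalities differ; no bijection possible.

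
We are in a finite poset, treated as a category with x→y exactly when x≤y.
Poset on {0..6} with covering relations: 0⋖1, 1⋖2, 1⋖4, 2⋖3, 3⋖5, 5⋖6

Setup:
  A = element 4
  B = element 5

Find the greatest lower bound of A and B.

Lower bounds of A=4 and B=5: {0,1}
  0 ⊑ 1
  1 ⊑ 1
glb = 1

Answer: A∧B = 1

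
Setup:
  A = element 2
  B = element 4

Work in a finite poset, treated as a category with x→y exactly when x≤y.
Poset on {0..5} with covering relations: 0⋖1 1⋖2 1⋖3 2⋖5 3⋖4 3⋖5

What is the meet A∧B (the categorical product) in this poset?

Lower bounds of A=2 and B=4: {0,1}
  0 <= 1
  1 <= 1
glb = 1

Answer: A∧B = 1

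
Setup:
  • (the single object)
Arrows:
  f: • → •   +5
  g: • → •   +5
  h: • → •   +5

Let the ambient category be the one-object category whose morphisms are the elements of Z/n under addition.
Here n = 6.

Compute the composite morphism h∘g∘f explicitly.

Answer: +3

Trace:
  0 +5≡5 +5≡4 +5≡3  (mod 6)
composite: +3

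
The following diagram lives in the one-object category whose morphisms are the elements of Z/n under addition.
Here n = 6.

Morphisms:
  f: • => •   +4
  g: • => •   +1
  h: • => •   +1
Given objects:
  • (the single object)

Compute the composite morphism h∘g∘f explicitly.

  0 +4≡4 +1≡5 +1≡0  (mod 6)
composite: +0

Answer: +0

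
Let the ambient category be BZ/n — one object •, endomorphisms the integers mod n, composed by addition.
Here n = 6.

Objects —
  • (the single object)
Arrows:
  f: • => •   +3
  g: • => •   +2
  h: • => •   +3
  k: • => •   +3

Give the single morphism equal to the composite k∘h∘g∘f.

  0 +3≡3 +2≡5 +3≡2 +3≡5  (mod 6)
composite: +5

Answer: +5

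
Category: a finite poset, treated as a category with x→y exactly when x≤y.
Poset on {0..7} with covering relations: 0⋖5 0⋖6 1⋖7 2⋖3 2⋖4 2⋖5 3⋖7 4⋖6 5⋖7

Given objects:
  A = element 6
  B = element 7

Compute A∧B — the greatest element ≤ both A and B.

Answer: NO MEET EXISTS

Work:
{x : x<=A ∧ x<=B} = {0,2}  (A=6, B=7)
  maximal lower bounds 0 and 2 are incomparable: neither 0<=2 nor 2<=0
→ no greatest lower bound exists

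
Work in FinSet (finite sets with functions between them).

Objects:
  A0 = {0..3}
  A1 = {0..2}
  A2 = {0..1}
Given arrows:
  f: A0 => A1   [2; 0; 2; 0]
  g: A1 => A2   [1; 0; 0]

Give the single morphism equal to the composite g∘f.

  0 f=>2 g=>0
  1 f=>0 g=>1
  2 f=>2 g=>0
  3 f=>0 g=>1
result: [0; 1; 0; 1]

Answer: [0; 1; 0; 1]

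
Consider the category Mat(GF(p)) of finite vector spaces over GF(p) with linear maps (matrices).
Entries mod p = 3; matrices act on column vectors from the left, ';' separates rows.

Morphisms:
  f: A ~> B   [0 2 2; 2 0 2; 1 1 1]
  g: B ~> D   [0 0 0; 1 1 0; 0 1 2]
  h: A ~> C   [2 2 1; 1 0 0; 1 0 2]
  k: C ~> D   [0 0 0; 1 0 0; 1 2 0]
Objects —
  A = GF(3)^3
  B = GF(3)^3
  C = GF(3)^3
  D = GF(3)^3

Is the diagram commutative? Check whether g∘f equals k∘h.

Answer: COMMUTES

Trace:
Path 1 = f;g:
  e0=⟨1,0,0⟩ f~>⟨0,2,1⟩ g~>⟨0,2,1⟩
  e1=⟨0,1,0⟩ f~>⟨2,0,1⟩ g~>⟨0,2,2⟩
  e2=⟨0,0,1⟩ f~>⟨2,2,1⟩ g~>⟨0,1,1⟩
  result₁ = [0 0 0; 2 2 1; 1 2 1]
Path 2 = h;k:
  e0=⟨1,0,0⟩ h~>⟨2,1,1⟩ k~>⟨0,2,1⟩
  e1=⟨0,1,0⟩ h~>⟨2,0,0⟩ k~>⟨0,2,2⟩
  e2=⟨0,0,1⟩ h~>⟨1,0,2⟩ k~>⟨0,1,1⟩
  result₂ = [0 0 0; 2 2 1; 1 2 1]
Equal? same morphism ✓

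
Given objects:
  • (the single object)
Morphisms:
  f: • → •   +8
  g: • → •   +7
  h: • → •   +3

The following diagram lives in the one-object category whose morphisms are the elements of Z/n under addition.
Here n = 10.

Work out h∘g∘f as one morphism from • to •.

  0 +8≡8 +7≡5 +3≡8  (mod 10)
⟦path⟧: +8

Answer: +8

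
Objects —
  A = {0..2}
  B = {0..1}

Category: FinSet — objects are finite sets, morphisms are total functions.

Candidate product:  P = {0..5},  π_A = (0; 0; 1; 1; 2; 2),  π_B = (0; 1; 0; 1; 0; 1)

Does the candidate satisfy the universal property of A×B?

|A|·|B| = 3·2 = 6;  |P| = 6
Check the pairing map k ↦ (π_A(k), π_B(k)):
  0 : (0,0)
  1 : (0,1)
  2 : (1,0)
  3 : (1,1)
  4 : (2,0)
  5 : (2,1)
distinct pairs in image: 6 / 6 needed
  → bijection onto A×B; projections well-typed.

Answer: VALID PRODUCT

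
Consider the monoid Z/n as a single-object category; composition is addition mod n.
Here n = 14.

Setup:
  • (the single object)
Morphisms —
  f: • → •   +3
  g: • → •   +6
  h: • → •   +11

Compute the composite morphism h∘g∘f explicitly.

Answer: +6

Trace:
  0 +3≡3 +6≡9 +11≡6  (mod 14)
⟦path⟧: +6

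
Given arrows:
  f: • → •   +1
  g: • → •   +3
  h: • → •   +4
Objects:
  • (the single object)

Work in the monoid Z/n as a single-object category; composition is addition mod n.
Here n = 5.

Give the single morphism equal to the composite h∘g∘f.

  0 +1≡1 +3≡4 +4≡3  (mod 5)
⟦path⟧: +3

Answer: +3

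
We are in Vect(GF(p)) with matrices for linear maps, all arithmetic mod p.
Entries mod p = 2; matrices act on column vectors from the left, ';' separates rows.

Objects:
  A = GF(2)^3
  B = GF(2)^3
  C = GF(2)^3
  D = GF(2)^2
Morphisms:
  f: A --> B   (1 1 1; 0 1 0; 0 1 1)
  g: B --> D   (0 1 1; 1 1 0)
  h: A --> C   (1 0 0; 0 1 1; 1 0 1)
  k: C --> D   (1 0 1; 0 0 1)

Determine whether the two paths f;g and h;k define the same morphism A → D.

Answer: COMMUTES

Work:
Along f;g (path 1):
  e0=[1,0,0] f-->[1,0,0] g-->[0,1]
  e1=[0,1,0] f-->[1,1,1] g-->[0,0]
  e2=[0,0,1] f-->[1,0,1] g-->[1,1]
  result₁ = (0 0 1; 1 0 1)
Along h;k (path 2):
  e0=[1,0,0] h-->[1,0,1] k-->[0,1]
  e1=[0,1,0] h-->[0,1,0] k-->[0,0]
  e2=[0,0,1] h-->[0,1,1] k-->[1,1]
  result₂ = (0 0 1; 1 0 1)
Equal? equal; square commutes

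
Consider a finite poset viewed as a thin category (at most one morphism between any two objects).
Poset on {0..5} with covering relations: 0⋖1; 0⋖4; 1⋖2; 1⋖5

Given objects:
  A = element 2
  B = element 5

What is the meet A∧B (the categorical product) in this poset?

Answer: A∧B = 1

Derivation:
{x : x⊑A ∧ x⊑B} = {0,1}  (A=2, B=5)
  0 ⊑ 1
  1 ⊑ 1
glb = 1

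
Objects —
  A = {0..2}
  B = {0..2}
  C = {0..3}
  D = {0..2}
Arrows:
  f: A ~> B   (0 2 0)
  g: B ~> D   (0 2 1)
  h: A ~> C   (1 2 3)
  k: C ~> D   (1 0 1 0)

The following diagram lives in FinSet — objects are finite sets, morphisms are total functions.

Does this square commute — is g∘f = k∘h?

Answer: COMMUTES

Trace:
Along f;g (path 1):
  0 f~>0 g~>0
  1 f~>2 g~>1
  2 f~>0 g~>0
  composite₁ = (0 1 0)
Along h;k (path 2):
  0 h~>1 k~>0
  1 h~>2 k~>1
  2 h~>3 k~>0
  composite₂ = (0 1 0)
Equal? YES — commutes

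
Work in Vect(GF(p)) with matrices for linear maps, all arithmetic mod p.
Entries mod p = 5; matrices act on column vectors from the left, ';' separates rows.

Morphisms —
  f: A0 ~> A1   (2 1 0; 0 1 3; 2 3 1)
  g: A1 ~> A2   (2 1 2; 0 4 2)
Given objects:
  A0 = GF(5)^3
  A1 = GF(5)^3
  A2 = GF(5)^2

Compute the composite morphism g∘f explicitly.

  e0=[1,0,0] f~>[2,0,2] g~>[3,4]
  e1=[0,1,0] f~>[1,1,3] g~>[4,0]
  e2=[0,0,1] f~>[0,3,1] g~>[0,4]
⟦path⟧: (3 4 0; 4 0 4)

Answer: (3 4 0; 4 0 4)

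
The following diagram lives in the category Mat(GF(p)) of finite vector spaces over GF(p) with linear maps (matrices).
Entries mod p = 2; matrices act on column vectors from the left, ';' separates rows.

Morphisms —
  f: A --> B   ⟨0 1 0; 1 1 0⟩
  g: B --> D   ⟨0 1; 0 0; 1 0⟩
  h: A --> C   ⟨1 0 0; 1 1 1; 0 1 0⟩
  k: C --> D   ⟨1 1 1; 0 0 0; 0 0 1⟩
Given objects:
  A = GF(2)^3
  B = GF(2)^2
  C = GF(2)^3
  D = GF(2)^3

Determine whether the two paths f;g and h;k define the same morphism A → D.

Path 1 = f;g:
  e0=(1,0,0) f-->(0,1) g-->(1,0,0)
  e1=(0,1,0) f-->(1,1) g-->(1,0,1)
  e2=(0,0,1) f-->(0,0) g-->(0,0,0)
  composite₁ = ⟨1 1 0; 0 0 0; 0 1 0⟩
Path 2 = h;k:
  e0=(1,0,0) h-->(1,1,0) k-->(0,0,0)
  e1=(0,1,0) h-->(0,1,1) k-->(0,0,1)
  e2=(0,0,1) h-->(0,1,0) k-->(1,0,0)
  composite₂ = ⟨0 0 1; 0 0 0; 0 1 0⟩
Equal? differ; not commutative

Answer: DOES NOT COMMUTE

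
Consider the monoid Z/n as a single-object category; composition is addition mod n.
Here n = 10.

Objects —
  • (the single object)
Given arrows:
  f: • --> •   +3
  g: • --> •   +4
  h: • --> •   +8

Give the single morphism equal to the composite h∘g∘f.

  0 +3≡3 +4≡7 +8≡5  (mod 10)
result: +5

Answer: +5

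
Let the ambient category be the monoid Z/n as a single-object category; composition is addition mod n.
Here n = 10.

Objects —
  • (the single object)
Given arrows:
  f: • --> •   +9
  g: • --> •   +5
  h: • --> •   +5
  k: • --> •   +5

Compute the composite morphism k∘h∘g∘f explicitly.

  0 +9≡9 +5≡4 +5≡9 +5≡4  (mod 10)
result: +4

Answer: +4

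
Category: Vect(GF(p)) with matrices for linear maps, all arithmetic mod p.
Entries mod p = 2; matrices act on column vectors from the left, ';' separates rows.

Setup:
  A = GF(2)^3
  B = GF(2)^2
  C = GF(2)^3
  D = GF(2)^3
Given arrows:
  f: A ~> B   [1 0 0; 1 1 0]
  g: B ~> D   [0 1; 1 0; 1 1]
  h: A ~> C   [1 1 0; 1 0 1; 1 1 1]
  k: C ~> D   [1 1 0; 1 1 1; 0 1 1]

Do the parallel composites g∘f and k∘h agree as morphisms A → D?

Answer: DOES NOT COMMUTE

Derivation:
Along f;g (path 1):
  e0=(1,0,0) f~>(1,1) g~>(1,1,0)
  e1=(0,1,0) f~>(0,1) g~>(1,0,1)
  e2=(0,0,1) f~>(0,0) g~>(0,0,0)
  composite₁ = [1 1 0; 1 0 0; 0 1 0]
Along h;k (path 2):
  e0=(1,0,0) h~>(1,1,1) k~>(0,1,0)
  e1=(0,1,0) h~>(1,0,1) k~>(1,0,1)
  e2=(0,0,1) h~>(0,1,1) k~>(1,0,0)
  composite₂ = [0 1 1; 1 0 0; 0 1 0]
Equal? NO — does not commute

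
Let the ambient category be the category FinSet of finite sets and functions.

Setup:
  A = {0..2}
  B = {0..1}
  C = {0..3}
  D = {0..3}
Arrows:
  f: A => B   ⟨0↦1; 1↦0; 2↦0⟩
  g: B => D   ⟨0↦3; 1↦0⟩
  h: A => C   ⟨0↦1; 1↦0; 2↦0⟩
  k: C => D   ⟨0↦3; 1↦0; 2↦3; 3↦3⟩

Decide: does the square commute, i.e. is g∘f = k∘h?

Path 1 = f;g:
  0 f=>1 g=>0
  1 f=>0 g=>3
  2 f=>0 g=>3
  composite₁ = ⟨0↦0; 1↦3; 2↦3⟩
Path 2 = h;k:
  0 h=>1 k=>0
  1 h=>0 k=>3
  2 h=>0 k=>3
  composite₂ = ⟨0↦0; 1↦3; 2↦3⟩
Equal? same morphism ✓

Answer: COMMUTES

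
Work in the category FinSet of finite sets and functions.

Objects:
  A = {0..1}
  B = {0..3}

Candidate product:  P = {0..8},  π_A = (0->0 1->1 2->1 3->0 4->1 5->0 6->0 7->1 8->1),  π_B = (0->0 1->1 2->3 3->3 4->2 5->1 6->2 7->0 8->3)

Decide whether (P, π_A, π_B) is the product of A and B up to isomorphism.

Answer: NOT A VALID PRODUCT — |P|=9 ≠ |A|·|B|=8

Trace:
|A|·|B| = 2·4 = 8;  |P| = 9
  → cardinalities differ; no bijection possible.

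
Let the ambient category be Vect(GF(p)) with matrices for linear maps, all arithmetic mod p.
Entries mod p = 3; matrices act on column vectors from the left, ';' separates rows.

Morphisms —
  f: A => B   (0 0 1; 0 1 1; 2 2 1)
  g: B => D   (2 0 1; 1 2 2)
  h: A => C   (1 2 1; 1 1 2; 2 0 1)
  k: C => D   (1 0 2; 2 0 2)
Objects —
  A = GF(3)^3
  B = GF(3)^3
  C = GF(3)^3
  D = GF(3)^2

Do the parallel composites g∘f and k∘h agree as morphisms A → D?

Path 1 = f;g:
  e0=(1,0,0) f=>(0,0,2) g=>(2,1)
  e1=(0,1,0) f=>(0,1,2) g=>(2,0)
  e2=(0,0,1) f=>(1,1,1) g=>(0,2)
  ⟦path⟧₁ = (2 2 0; 1 0 2)
Path 2 = h;k:
  e0=(1,0,0) h=>(1,1,2) k=>(2,0)
  e1=(0,1,0) h=>(2,1,0) k=>(2,1)
  e2=(0,0,1) h=>(1,2,1) k=>(0,1)
  ⟦path⟧₂ = (2 2 0; 0 1 1)
Equal? NO — does not commute

Answer: DOES NOT COMMUTE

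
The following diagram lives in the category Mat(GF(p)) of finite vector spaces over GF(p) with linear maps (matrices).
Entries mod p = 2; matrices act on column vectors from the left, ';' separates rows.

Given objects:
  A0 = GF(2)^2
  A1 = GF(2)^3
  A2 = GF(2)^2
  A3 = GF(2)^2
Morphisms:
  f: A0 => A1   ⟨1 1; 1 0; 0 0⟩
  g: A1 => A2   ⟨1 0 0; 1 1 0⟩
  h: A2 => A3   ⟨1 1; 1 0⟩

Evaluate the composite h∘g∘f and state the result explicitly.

Answer: ⟨1 0; 1 1⟩

Work:
  e0=[1,0] f=>[1,1,0] g=>[1,0] h=>[1,1]
  e1=[0,1] f=>[1,0,0] g=>[1,1] h=>[0,1]
⟦path⟧: ⟨1 0; 1 1⟩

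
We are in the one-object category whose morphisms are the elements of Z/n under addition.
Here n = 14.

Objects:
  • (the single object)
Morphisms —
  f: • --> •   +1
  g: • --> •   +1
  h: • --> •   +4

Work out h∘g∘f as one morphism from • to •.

Answer: +6

Derivation:
  0 +1≡1 +1≡2 +4≡6  (mod 14)
⟦path⟧: +6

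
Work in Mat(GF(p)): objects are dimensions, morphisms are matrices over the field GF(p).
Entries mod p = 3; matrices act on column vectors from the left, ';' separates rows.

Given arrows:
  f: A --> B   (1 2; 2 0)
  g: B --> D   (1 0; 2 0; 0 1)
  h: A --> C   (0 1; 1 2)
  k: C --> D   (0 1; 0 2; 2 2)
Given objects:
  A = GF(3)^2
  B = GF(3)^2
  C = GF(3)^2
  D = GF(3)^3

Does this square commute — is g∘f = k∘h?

Path 1 = f;g:
  e0=⟨1,0⟩ f-->⟨1,2⟩ g-->⟨1,2,2⟩
  e1=⟨0,1⟩ f-->⟨2,0⟩ g-->⟨2,1,0⟩
  result₁ = (1 2; 2 1; 2 0)
Path 2 = h;k:
  e0=⟨1,0⟩ h-->⟨0,1⟩ k-->⟨1,2,2⟩
  e1=⟨0,1⟩ h-->⟨1,2⟩ k-->⟨2,1,0⟩
  result₂ = (1 2; 2 1; 2 0)
Equal? YES — commutes

Answer: COMMUTES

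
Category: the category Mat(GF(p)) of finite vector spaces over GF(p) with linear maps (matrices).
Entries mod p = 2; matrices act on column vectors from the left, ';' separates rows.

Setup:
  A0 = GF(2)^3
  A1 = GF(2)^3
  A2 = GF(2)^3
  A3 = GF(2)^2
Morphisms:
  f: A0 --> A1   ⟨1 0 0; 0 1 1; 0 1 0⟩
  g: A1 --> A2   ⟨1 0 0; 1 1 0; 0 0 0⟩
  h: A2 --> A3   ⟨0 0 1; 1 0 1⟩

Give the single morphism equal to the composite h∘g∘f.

  e0=[1,0,0] f-->[1,0,0] g-->[1,1,0] h-->[0,1]
  e1=[0,1,0] f-->[0,1,1] g-->[0,1,0] h-->[0,0]
  e2=[0,0,1] f-->[0,1,0] g-->[0,1,0] h-->[0,0]
result: ⟨0 0 0; 1 0 0⟩

Answer: ⟨0 0 0; 1 0 0⟩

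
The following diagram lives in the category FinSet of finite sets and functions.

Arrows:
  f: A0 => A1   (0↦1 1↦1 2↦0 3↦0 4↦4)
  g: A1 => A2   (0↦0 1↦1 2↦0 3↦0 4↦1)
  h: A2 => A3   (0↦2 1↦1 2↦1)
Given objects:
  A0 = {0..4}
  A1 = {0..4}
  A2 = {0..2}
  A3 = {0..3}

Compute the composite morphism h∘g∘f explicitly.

  0 f=>1 g=>1 h=>1
  1 f=>1 g=>1 h=>1
  2 f=>0 g=>0 h=>2
  3 f=>0 g=>0 h=>2
  4 f=>4 g=>1 h=>1
composite: (0↦1 1↦1 2↦2 3↦2 4↦1)

Answer: (0↦1 1↦1 2↦2 3↦2 4↦1)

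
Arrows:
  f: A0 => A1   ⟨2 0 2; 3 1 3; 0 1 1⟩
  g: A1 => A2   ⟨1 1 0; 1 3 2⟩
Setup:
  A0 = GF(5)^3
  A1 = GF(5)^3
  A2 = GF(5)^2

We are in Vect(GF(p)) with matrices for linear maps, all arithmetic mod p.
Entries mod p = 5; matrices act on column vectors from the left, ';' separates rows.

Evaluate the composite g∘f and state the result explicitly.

  e0=[1,0,0] f=>[2,3,0] g=>[0,1]
  e1=[0,1,0] f=>[0,1,1] g=>[1,0]
  e2=[0,0,1] f=>[2,3,1] g=>[0,3]
⟦path⟧: ⟨0 1 0; 1 0 3⟩

Answer: ⟨0 1 0; 1 0 3⟩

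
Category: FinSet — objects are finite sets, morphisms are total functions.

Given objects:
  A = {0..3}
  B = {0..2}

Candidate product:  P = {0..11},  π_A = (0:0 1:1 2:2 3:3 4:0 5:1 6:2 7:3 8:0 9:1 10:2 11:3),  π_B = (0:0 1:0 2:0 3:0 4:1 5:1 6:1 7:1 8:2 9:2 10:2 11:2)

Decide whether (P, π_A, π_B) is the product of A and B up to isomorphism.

|A|·|B| = 4·3 = 12;  |P| = 12
Check the pairing map k ↦ (π_A(k), π_B(k)):
  0 : (0,0)
  1 : (1,0)
  2 : (2,0)
  3 : (3,0)
  4 : (0,1)
  5 : (1,1)
  6 : (2,1)
  7 : (3,1)
  8 : (0,2)
  9 : (1,2)
  10 : (2,2)
  11 : (3,2)
distinct pairs in image: 12 / 12 needed
  → bijection onto A×B; projections well-typed.

Answer: VALID PRODUCT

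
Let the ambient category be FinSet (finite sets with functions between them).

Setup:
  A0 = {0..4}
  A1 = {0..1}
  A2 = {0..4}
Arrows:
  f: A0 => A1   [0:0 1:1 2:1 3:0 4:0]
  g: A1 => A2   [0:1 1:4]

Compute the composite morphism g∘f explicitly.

Answer: [0:1 1:4 2:4 3:1 4:1]

Derivation:
  0 f=>0 g=>1
  1 f=>1 g=>4
  2 f=>1 g=>4
  3 f=>0 g=>1
  4 f=>0 g=>1
result: [0:1 1:4 2:4 3:1 4:1]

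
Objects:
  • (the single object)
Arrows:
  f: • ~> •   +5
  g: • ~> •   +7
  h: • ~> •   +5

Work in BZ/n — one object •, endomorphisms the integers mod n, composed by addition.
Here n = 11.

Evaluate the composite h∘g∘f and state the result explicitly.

Answer: +6

Trace:
  0 +5≡5 +7≡1 +5≡6  (mod 11)
composite: +6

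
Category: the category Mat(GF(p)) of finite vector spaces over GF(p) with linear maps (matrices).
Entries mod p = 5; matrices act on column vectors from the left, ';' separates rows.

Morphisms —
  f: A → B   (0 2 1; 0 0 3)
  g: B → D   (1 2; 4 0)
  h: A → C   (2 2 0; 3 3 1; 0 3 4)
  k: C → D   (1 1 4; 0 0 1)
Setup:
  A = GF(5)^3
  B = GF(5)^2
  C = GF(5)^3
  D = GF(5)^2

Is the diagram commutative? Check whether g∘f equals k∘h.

1) trace f;g:
  e0=(1,0,0) f→(0,0) g→(0,0)
  e1=(0,1,0) f→(2,0) g→(2,3)
  e2=(0,0,1) f→(1,3) g→(2,4)
  result₁ = (0 2 2; 0 3 4)
2) trace h;k:
  e0=(1,0,0) h→(2,3,0) k→(0,0)
  e1=(0,1,0) h→(2,3,3) k→(2,3)
  e2=(0,0,1) h→(0,1,4) k→(2,4)
  result₂ = (0 2 2; 0 3 4)
Equal? YES — commutes

Answer: COMMUTES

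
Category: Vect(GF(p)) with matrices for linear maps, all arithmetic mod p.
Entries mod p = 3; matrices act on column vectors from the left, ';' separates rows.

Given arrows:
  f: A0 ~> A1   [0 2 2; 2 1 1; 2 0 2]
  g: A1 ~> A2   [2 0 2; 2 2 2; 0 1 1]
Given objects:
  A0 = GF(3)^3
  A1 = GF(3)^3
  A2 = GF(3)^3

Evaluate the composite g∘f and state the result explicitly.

Answer: [1 1 2; 2 0 1; 1 1 0]

Trace:
  e0=[1,0,0] f~>[0,2,2] g~>[1,2,1]
  e1=[0,1,0] f~>[2,1,0] g~>[1,0,1]
  e2=[0,0,1] f~>[2,1,2] g~>[2,1,0]
composite: [1 1 2; 2 0 1; 1 1 0]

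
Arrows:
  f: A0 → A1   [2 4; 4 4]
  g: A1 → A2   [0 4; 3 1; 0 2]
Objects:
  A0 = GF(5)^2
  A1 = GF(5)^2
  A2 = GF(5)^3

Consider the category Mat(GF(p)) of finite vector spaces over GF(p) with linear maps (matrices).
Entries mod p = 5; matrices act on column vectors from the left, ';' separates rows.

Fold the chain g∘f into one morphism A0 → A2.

Answer: [1 1; 0 1; 3 3]

Trace:
  e0=⟨1,0⟩ f→⟨2,4⟩ g→⟨1,0,3⟩
  e1=⟨0,1⟩ f→⟨4,4⟩ g→⟨1,1,3⟩
⟦path⟧: [1 1; 0 1; 3 3]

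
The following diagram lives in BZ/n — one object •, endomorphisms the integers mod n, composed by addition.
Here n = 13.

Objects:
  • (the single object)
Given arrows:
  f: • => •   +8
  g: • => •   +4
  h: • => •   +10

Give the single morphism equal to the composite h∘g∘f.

Answer: +9

Trace:
  0 +8≡8 +4≡12 +10≡9  (mod 13)
⟦path⟧: +9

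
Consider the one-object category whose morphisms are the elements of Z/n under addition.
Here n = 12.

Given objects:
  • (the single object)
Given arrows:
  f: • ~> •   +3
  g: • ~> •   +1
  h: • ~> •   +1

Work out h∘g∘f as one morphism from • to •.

Answer: +5

Derivation:
  0 +3≡3 +1≡4 +1≡5  (mod 12)
result: +5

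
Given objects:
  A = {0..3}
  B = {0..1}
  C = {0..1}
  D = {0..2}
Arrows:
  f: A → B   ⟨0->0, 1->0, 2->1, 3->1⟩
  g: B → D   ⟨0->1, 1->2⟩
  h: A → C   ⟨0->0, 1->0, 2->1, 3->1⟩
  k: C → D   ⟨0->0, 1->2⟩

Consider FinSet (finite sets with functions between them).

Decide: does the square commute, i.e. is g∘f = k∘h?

Answer: DOES NOT COMMUTE

Derivation:
Path 1 = f;g:
  0 f→0 g→1
  1 f→0 g→1
  2 f→1 g→2
  3 f→1 g→2
  composite₁ = ⟨0->1, 1->1, 2->2, 3->2⟩
Path 2 = h;k:
  0 h→0 k→0
  1 h→0 k→0
  2 h→1 k→2
  3 h→1 k→2
  composite₂ = ⟨0->0, 1->0, 2->2, 3->2⟩
Equal? distinct morphisms ✗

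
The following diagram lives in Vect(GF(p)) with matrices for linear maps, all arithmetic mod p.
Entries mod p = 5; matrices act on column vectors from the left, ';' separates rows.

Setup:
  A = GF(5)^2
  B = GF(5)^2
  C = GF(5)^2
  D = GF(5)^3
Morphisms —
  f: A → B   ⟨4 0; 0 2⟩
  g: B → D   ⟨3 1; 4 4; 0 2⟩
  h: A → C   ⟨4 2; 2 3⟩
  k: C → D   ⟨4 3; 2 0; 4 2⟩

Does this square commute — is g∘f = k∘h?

Along f;g (path 1):
  e0=(1,0) f→(4,0) g→(2,1,0)
  e1=(0,1) f→(0,2) g→(2,3,4)
  composite₁ = ⟨2 2; 1 3; 0 4⟩
Along h;k (path 2):
  e0=(1,0) h→(4,2) k→(2,3,0)
  e1=(0,1) h→(2,3) k→(2,4,4)
  composite₂ = ⟨2 2; 3 4; 0 4⟩
Equal? NO — does not commute

Answer: DOES NOT COMMUTE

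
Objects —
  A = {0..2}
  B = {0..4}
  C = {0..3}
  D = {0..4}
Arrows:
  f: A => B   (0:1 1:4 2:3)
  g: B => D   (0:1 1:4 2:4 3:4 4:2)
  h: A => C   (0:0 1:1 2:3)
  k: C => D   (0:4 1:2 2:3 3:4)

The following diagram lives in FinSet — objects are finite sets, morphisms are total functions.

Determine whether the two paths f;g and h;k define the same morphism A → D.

Answer: COMMUTES

Derivation:
Along f;g (path 1):
  0 f=>1 g=>4
  1 f=>4 g=>2
  2 f=>3 g=>4
  composite₁ = (0:4 1:2 2:4)
Along h;k (path 2):
  0 h=>0 k=>4
  1 h=>1 k=>2
  2 h=>3 k=>4
  composite₂ = (0:4 1:2 2:4)
Equal? equal; square commutes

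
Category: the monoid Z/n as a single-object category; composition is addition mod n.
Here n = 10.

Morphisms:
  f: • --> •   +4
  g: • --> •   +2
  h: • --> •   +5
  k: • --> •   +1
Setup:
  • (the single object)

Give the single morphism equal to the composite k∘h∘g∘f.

Answer: +2

Work:
  0 +4≡4 +2≡6 +5≡1 +1≡2  (mod 10)
⟦path⟧: +2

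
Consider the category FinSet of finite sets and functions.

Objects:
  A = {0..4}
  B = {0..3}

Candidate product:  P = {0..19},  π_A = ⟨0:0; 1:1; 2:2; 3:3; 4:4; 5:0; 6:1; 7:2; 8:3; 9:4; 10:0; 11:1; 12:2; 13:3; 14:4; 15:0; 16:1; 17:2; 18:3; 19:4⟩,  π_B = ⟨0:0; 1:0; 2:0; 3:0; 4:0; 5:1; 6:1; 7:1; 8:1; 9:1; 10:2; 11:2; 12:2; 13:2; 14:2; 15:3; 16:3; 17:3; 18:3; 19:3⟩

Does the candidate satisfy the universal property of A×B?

Answer: VALID PRODUCT

Work:
|A|·|B| = 5·4 = 20;  |P| = 20
Check the pairing map k ↦ (π_A(k), π_B(k)):
  0 : (0,0)
  1 : (1,0)
  2 : (2,0)
  3 : (3,0)
  4 : (4,0)
  5 : (0,1)
  6 : (1,1)
  7 : (2,1)
  8 : (3,1)
  9 : (4,1)
  10 : (0,2)
  11 : (1,2)
  12 : (2,2)
  13 : (3,2)
  14 : (4,2)
  15 : (0,3)
  16 : (1,3)
  17 : (2,3)
  18 : (3,3)
  19 : (4,3)
distinct pairs in image: 20 / 20 needed
  → bijection onto A×B; projections well-typed.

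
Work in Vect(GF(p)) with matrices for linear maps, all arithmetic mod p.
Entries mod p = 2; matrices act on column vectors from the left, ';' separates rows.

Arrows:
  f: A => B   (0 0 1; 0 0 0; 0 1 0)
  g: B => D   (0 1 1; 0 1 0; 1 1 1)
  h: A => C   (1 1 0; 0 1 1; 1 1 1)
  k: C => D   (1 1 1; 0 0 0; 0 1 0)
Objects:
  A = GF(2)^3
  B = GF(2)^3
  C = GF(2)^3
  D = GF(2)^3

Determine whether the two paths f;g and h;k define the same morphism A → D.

Answer: COMMUTES

Trace:
1) trace f;g:
  e0=[1,0,0] f=>[0,0,0] g=>[0,0,0]
  e1=[0,1,0] f=>[0,0,1] g=>[1,0,1]
  e2=[0,0,1] f=>[1,0,0] g=>[0,0,1]
  result₁ = (0 1 0; 0 0 0; 0 1 1)
2) trace h;k:
  e0=[1,0,0] h=>[1,0,1] k=>[0,0,0]
  e1=[0,1,0] h=>[1,1,1] k=>[1,0,1]
  e2=[0,0,1] h=>[0,1,1] k=>[0,0,1]
  result₂ = (0 1 0; 0 0 0; 0 1 1)
Equal? equal; square commutes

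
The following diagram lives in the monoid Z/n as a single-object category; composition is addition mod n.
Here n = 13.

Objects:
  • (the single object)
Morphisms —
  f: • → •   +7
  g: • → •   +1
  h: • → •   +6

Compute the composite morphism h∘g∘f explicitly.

  0 +7≡7 +1≡8 +6≡1  (mod 13)
result: +1

Answer: +1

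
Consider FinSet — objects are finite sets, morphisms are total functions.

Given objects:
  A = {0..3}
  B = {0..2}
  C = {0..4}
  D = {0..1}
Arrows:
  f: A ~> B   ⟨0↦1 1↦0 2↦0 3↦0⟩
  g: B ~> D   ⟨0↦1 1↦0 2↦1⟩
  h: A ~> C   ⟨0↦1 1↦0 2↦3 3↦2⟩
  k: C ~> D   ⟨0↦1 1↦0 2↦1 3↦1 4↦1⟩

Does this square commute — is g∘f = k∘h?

Path 1 = f;g:
  0 f~>1 g~>0
  1 f~>0 g~>1
  2 f~>0 g~>1
  3 f~>0 g~>1
  ⟦path⟧₁ = ⟨0↦0 1↦1 2↦1 3↦1⟩
Path 2 = h;k:
  0 h~>1 k~>0
  1 h~>0 k~>1
  2 h~>3 k~>1
  3 h~>2 k~>1
  ⟦path⟧₂ = ⟨0↦0 1↦1 2↦1 3↦1⟩
Equal? same morphism ✓

Answer: COMMUTES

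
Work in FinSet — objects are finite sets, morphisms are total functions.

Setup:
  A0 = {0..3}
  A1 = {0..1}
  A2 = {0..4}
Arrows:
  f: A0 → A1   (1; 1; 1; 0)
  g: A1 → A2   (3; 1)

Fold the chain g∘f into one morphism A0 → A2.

  0 f→1 g→1
  1 f→1 g→1
  2 f→1 g→1
  3 f→0 g→3
result: (1; 1; 1; 3)

Answer: (1; 1; 1; 3)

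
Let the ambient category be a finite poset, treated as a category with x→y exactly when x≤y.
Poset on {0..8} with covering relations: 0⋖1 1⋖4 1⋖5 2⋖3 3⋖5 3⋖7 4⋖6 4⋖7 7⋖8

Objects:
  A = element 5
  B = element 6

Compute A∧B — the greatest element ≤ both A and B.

Common predecessors of 5,6: {0,1}
  0 <= 1
  1 <= 1
glb = 1

Answer: A∧B = 1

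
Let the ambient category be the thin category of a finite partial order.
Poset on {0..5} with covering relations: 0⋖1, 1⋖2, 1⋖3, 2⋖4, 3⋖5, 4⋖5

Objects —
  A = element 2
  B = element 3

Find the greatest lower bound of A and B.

Answer: A∧B = 1

Trace:
Lower bounds of A=2 and B=3: {0,1}
  0 ≤ 1
  1 ≤ 1
glb = 1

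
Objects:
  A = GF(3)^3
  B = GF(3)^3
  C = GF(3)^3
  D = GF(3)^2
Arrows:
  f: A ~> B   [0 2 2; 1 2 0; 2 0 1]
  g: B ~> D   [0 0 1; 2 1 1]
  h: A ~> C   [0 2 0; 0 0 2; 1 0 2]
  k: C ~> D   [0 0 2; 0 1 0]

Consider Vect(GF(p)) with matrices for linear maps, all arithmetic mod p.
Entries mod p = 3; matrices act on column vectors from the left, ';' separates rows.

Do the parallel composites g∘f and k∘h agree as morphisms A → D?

1) trace f;g:
  e0=[1,0,0] f~>[0,1,2] g~>[2,0]
  e1=[0,1,0] f~>[2,2,0] g~>[0,0]
  e2=[0,0,1] f~>[2,0,1] g~>[1,2]
  result₁ = [2 0 1; 0 0 2]
2) trace h;k:
  e0=[1,0,0] h~>[0,0,1] k~>[2,0]
  e1=[0,1,0] h~>[2,0,0] k~>[0,0]
  e2=[0,0,1] h~>[0,2,2] k~>[1,2]
  result₂ = [2 0 1; 0 0 2]
Equal? YES — commutes

Answer: COMMUTES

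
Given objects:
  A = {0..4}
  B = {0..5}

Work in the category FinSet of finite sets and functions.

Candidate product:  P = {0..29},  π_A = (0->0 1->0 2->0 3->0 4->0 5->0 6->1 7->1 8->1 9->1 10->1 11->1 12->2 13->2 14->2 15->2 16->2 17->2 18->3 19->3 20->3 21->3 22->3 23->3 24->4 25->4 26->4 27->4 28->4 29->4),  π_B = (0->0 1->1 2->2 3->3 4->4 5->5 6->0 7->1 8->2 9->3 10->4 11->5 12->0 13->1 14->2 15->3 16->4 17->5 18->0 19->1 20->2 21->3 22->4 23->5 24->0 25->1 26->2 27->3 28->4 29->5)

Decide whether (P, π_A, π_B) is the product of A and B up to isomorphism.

Answer: VALID PRODUCT

Trace:
|A|·|B| = 5·6 = 30;  |P| = 30
Check the pairing map k ↦ (π_A(k), π_B(k)):
  0 -> (0,0)
  1 -> (0,1)
  2 -> (0,2)
  3 -> (0,3)
  4 -> (0,4)
  5 -> (0,5)
  6 -> (1,0)
  7 -> (1,1)
  8 -> (1,2)
  9 -> (1,3)
  10 -> (1,4)
  11 -> (1,5)
  12 -> (2,0)
  13 -> (2,1)
  14 -> (2,2)
  15 -> (2,3)
  16 -> (2,4)
  17 -> (2,5)
  18 -> (3,0)
  19 -> (3,1)
  20 -> (3,2)
  21 -> (3,3)
  22 -> (3,4)
  23 -> (3,5)
  24 -> (4,0)
  25 -> (4,1)
  26 -> (4,2)
  27 -> (4,3)
  28 -> (4,4)
  29 -> (4,5)
distinct pairs in image: 30 / 30 needed
  → bijection onto A×B; projections well-typed.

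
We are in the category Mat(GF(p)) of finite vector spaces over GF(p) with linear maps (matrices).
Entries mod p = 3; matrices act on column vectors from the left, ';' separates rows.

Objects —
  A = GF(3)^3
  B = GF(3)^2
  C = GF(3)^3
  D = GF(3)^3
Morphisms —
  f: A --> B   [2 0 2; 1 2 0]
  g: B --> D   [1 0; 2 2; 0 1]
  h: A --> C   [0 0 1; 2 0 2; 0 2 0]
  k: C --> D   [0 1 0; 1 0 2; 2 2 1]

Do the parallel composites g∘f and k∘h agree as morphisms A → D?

Path 1 = f;g:
  e0=[1,0,0] f-->[2,1] g-->[2,0,1]
  e1=[0,1,0] f-->[0,2] g-->[0,1,2]
  e2=[0,0,1] f-->[2,0] g-->[2,1,0]
  composite₁ = [2 0 2; 0 1 1; 1 2 0]
Path 2 = h;k:
  e0=[1,0,0] h-->[0,2,0] k-->[2,0,1]
  e1=[0,1,0] h-->[0,0,2] k-->[0,1,2]
  e2=[0,0,1] h-->[1,2,0] k-->[2,1,0]
  composite₂ = [2 0 2; 0 1 1; 1 2 0]
Equal? YES — commutes

Answer: COMMUTES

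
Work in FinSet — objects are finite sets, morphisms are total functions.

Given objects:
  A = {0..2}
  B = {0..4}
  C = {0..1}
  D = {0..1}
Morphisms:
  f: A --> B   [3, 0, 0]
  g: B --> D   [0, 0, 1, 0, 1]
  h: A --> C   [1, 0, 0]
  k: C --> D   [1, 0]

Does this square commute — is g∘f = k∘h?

Path 1 = f;g:
  0 f-->3 g-->0
  1 f-->0 g-->0
  2 f-->0 g-->0
  ⟦path⟧₁ = [0, 0, 0]
Path 2 = h;k:
  0 h-->1 k-->0
  1 h-->0 k-->1
  2 h-->0 k-->1
  ⟦path⟧₂ = [0, 1, 1]
Equal? distinct morphisms ✗

Answer: DOES NOT COMMUTE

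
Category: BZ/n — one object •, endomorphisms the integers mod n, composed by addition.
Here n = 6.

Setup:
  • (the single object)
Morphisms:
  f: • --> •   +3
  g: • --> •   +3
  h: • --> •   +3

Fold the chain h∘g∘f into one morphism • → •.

  0 +3≡3 +3≡0 +3≡3  (mod 6)
composite: +3

Answer: +3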